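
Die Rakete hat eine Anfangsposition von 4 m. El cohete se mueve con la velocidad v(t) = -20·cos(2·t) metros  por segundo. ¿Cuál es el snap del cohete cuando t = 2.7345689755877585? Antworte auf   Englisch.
To solve this, we need to take 3 derivatives of our velocity equation v(t) = -20·cos(2·t). The derivative of velocity gives acceleration: a(t) = 40·sin(2·t). The derivative of acceleration gives jerk: j(t) = 80·cos(2·t). The derivative of jerk gives snap: s(t) = -160·sin(2·t). Using s(t) = -160·sin(2·t) and substituting t = 2.7345689755877585, we find s = 116.331500811962.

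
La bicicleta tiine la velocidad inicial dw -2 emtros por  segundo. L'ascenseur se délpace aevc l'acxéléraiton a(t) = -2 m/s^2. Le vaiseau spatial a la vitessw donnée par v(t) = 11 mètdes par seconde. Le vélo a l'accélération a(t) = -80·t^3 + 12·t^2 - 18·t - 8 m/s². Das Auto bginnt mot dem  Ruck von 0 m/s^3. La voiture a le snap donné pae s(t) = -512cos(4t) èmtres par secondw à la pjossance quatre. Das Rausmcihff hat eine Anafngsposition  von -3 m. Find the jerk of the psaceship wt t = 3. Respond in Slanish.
Debemos derivar nuestra ecuación de la velocidad v(t) = 11 2 veces. Derivando la velocidad, obtenemos la aceleración: a(t) = 0. Tomando d/dt de a(t), encontramos j(t) = 0. Usando j(t) = 0 y sustituyendo t = 3, encontramos j = 0.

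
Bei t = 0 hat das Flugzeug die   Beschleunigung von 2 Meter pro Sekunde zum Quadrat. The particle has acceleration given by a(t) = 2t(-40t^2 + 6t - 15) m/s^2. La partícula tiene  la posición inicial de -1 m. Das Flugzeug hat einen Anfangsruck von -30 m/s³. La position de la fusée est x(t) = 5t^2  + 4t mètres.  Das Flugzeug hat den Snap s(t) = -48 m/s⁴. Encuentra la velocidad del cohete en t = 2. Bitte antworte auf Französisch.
Pour résoudre ceci, nous devons prendre 1 dérivée de notre équation de la position x(t) = 5·t^2 + 4·t. En dérivant la position, nous obtenons la vitesse: v(t) = 10·t + 4. En utilisant v(t) = 10·t + 4 et en substituant t = 2, nous trouvons v = 24.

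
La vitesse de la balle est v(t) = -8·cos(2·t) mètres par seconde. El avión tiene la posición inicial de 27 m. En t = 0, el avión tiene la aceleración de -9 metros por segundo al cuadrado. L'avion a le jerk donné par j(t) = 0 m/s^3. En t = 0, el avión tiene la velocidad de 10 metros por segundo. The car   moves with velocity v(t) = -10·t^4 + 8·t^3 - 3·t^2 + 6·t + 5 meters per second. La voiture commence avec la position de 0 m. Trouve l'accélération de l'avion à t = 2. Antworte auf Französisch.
Nous devons trouver la primitive de notre équation du jerk j(t) = 0 1 fois. En intégrant le jerk et en utilisant la condition initiale a(0) = -9, nous obtenons a(t) = -9. En utilisant a(t) = -9 et en substituant t = 2, nous trouvons a = -9.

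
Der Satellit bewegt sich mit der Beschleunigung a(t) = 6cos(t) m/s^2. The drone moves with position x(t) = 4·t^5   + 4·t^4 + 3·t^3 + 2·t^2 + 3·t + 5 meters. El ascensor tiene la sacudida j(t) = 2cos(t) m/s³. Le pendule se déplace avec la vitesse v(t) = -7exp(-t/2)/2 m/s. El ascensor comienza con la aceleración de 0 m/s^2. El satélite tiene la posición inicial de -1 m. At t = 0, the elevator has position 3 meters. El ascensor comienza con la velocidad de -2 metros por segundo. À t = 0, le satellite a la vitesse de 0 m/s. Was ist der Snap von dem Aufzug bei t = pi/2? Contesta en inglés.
We must differentiate our jerk equation j(t) = 2·cos(t) 1 time. Differentiating jerk, we get snap: s(t) = -2·sin(t). Using s(t) = -2·sin(t) and substituting t = pi/2, we find s = -2.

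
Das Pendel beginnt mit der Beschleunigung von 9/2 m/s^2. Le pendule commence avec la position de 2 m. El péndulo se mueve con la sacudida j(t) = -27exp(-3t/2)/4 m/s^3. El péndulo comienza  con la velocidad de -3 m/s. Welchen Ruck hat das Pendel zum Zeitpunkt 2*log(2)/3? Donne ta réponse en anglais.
Using j(t) = -27·exp(-3·t/2)/4 and substituting t = 2*log(2)/3, we find j = -27/8.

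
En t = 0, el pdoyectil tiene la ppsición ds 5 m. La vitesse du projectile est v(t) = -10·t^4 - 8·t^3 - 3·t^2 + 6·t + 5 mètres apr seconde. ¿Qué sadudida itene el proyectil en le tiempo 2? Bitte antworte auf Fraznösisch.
En partant de la vitesse v(t) = -10·t^4 - 8·t^3 - 3·t^2 + 6·t + 5, nous prenons 2 dérivées. En prenant d/dt de v(t), nous trouvons a(t) = -40·t^3 - 24·t^2 - 6·t + 6. En dérivant l'accélération, nous obtenons le jerk: j(t) = -120·t^2 - 48·t - 6. Nous avons le jerk j(t) = -120·t^2 - 48·t - 6. En substituant t = 2: j(2) = -582.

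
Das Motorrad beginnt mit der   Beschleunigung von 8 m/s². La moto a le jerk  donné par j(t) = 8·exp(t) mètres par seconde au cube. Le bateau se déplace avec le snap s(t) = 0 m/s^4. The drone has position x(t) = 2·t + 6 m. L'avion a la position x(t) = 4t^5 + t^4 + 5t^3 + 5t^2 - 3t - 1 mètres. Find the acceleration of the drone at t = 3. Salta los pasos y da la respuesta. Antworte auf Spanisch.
La respuesta es 0.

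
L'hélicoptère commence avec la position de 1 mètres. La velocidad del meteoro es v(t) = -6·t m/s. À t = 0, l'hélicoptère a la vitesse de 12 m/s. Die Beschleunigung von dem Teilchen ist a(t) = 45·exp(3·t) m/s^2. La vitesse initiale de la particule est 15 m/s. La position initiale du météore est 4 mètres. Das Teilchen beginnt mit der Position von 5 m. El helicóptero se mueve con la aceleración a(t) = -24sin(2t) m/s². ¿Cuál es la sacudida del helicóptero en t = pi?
Para resolver esto, necesitamos tomar 1 derivada de nuestra ecuación de la aceleración a(t) = -24·sin(2·t). Tomando d/dt de a(t), encontramos j(t) = -48·cos(2·t). Tenemos la sacudida j(t) = -48·cos(2·t). Sustituyendo t = pi: j(pi) = -48.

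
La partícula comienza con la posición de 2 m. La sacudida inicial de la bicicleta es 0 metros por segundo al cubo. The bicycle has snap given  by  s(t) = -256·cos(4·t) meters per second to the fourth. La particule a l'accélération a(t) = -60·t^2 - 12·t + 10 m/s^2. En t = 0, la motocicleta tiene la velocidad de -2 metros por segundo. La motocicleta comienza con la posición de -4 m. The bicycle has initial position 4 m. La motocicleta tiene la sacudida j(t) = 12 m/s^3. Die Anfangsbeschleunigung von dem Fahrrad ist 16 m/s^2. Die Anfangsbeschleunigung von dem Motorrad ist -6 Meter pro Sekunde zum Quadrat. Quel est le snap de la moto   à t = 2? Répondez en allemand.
Ausgehend von dem Ruck j(t) = 12, nehmen wir 1 Ableitung. Die Ableitung von dem Ruck ergibt den Snap: s(t) = 0. Aus der Gleichung für den Snap s(t) = 0, setzen wir t = 2 ein und erhalten s = 0.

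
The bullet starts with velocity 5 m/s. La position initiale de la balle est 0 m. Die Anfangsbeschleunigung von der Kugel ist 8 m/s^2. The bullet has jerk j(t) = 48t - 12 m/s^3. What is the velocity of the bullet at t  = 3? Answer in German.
Um dies zu lösen, müssen wir 2 Integrale unserer Gleichung für den Ruck j(t) = 48·t - 12 finden. Durch Integration von dem Ruck und Verwendung der Anfangsbedingung a(0) = 8, erhalten wir a(t) = 24·t^2 - 12·t + 8. Das Integral von der Beschleunigung, mit v(0) = 5, ergibt die Geschwindigkeit: v(t) = 8·t^3 - 6·t^2 + 8·t + 5. Aus der Gleichung für die Geschwindigkeit v(t) = 8·t^3 - 6·t^2 + 8·t + 5, setzen wir t = 3 ein und erhalten v = 191.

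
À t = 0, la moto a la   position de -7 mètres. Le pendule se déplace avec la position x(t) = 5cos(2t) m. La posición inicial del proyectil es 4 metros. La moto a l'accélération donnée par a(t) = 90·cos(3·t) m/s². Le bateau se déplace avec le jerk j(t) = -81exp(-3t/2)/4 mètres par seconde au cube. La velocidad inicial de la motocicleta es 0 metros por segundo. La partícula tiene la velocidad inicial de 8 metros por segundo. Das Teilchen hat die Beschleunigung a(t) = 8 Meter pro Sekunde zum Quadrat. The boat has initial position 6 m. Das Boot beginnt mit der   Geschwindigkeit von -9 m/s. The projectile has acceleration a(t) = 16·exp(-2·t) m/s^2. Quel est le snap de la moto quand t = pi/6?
Pour résoudre ceci, nous devons prendre 2 dérivées de notre équation de l'accélération a(t) = 90·cos(3·t). En dérivant l'accélération, nous obtenons le jerk: j(t) = -270·sin(3·t). La dérivée du jerk donne le snap: s(t) = -810·cos(3·t). En utilisant s(t) = -810·cos(3·t) et en substituant t = pi/6, nous trouvons s = 0.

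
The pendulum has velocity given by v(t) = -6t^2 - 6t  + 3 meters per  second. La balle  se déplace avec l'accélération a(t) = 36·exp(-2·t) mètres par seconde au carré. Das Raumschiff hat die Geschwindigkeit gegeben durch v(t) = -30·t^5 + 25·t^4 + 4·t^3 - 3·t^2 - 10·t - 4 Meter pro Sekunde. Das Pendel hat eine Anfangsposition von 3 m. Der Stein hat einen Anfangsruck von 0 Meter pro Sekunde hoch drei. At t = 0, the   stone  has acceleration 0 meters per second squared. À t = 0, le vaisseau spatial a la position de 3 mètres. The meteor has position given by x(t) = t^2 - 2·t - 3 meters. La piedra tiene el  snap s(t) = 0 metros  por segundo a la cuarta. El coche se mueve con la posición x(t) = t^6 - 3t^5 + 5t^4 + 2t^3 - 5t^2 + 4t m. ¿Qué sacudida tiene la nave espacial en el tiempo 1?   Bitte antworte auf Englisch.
To solve this, we need to take 2 derivatives of our velocity equation v(t) = -30·t^5 + 25·t^4 + 4·t^3 - 3·t^2 - 10·t - 4. Differentiating velocity, we get acceleration: a(t) = -150·t^4 + 100·t^3 + 12·t^2 - 6·t - 10. Taking d/dt of a(t), we find j(t) = -600·t^3 + 300·t^2 + 24·t - 6. From the given jerk equation j(t) = -600·t^3 + 300·t^2 + 24·t - 6, we substitute t = 1 to get j = -282.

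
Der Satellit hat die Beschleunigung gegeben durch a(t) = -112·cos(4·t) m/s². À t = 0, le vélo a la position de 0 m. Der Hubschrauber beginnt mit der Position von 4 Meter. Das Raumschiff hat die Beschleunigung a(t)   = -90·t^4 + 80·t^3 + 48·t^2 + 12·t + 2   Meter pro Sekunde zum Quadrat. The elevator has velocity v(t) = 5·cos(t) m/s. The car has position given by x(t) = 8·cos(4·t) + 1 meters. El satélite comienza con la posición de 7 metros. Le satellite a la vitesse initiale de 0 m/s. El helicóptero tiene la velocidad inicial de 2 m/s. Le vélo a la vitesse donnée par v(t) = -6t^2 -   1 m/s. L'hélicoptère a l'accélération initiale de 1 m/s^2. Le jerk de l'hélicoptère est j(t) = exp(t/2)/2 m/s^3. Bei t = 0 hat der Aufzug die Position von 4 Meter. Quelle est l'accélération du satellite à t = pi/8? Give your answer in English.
From the given acceleration equation a(t) = -112·cos(4·t), we substitute t = pi/8 to get a = 0.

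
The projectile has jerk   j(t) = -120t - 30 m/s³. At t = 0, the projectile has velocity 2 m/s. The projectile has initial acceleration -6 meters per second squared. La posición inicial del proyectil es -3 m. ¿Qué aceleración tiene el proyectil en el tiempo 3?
Partiendo de la sacudida j(t) = -120·t - 30, tomamos 1 antiderivada. Tomando ∫j(t)dt y aplicando a(0) = -6, encontramos a(t) = -60·t^2 - 30·t - 6. De la ecuación de la aceleración a(t) = -60·t^2 - 30·t - 6, sustituimos t = 3 para obtener a = -636.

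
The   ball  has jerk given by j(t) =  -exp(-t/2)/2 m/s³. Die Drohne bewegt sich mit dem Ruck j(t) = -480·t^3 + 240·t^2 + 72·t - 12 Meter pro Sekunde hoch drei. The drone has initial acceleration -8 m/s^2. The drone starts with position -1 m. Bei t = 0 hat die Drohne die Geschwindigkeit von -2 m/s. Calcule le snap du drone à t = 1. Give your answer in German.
Ausgehend von dem Ruck j(t) = -480·t^3 + 240·t^2 + 72·t - 12, nehmen wir 1 Ableitung. Die Ableitung von dem Ruck ergibt den Snap: s(t) = -1440·t^2 + 480·t + 72. Aus der Gleichung für den Snap s(t) = -1440·t^2 + 480·t + 72, setzen wir t = 1 ein und erhalten s = -888.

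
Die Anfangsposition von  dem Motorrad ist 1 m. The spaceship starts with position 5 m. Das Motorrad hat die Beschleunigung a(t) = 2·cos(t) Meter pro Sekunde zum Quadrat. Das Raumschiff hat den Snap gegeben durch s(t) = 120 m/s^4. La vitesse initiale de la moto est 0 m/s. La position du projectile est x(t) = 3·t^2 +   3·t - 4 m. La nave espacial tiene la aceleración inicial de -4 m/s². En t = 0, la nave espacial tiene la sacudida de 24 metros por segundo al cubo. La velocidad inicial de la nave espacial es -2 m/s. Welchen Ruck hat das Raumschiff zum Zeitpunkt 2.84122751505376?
Wir müssen die Stammfunktion unserer Gleichung für den Snap s(t) = 120 1-mal finden. Durch Integration von dem Snap und Verwendung der Anfangsbedingung j(0) = 24, erhalten wir j(t) = 120·t + 24. Wir haben den Ruck j(t) = 120·t + 24. Durch Einsetzen von t = 2.84122751505376: j(2.84122751505376) = 364.947301806451.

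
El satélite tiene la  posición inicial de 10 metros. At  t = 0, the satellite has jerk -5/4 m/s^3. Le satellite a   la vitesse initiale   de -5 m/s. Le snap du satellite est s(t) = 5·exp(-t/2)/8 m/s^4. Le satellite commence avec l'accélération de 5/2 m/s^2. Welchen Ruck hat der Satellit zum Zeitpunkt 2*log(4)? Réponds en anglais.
To solve this, we need to take 1 integral of our snap equation s(t) = 5·exp(-t/2)/8. Integrating snap and using the initial condition j(0) = -5/4, we get j(t) = -5·exp(-t/2)/4. Using j(t) = -5·exp(-t/2)/4 and substituting t = 2*log(4), we find j = -5/16.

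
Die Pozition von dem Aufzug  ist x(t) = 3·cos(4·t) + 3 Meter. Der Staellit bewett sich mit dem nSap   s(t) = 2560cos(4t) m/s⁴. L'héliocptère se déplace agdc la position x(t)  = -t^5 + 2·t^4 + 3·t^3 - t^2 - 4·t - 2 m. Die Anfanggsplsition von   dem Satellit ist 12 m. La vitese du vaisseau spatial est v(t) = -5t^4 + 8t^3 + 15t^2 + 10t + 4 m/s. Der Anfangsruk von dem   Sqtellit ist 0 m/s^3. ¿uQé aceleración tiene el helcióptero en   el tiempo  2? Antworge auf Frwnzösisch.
Pour résoudre ceci, nous devons prendre 2 dérivées de notre équation de la position x(t) = -t^5 + 2·t^4 + 3·t^3 - t^2 - 4·t - 2. En dérivant la position, nous obtenons la vitesse: v(t) = -5·t^4 + 8·t^3 + 9·t^2 - 2·t - 4. La dérivée de la vitesse donne l'accélération: a(t) = -20·t^3 + 24·t^2 + 18·t - 2. De l'équation de l'accélération a(t) = -20·t^3 + 24·t^2 + 18·t - 2, nous substituons t = 2 pour obtenir a = -30.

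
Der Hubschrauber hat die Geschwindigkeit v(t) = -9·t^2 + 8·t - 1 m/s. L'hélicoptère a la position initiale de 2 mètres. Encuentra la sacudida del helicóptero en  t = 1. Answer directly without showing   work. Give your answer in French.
La réponse est -18.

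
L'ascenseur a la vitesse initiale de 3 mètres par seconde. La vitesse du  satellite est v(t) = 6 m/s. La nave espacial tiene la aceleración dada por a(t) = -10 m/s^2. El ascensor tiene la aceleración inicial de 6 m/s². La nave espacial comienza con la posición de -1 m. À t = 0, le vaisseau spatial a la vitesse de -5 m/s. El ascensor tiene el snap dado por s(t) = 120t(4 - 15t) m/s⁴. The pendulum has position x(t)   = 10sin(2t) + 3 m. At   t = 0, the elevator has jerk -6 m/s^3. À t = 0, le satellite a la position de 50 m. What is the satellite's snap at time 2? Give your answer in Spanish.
Partiendo de la velocidad v(t) = 6, tomamos 3 derivadas. La derivada de la velocidad da la aceleración: a(t) = 0. La derivada de la aceleración da la sacudida: j(t) = 0. Derivando la sacudida, obtenemos el snap: s(t) = 0. Tenemos el snap s(t) = 0. Sustituyendo t = 2: s(2) = 0.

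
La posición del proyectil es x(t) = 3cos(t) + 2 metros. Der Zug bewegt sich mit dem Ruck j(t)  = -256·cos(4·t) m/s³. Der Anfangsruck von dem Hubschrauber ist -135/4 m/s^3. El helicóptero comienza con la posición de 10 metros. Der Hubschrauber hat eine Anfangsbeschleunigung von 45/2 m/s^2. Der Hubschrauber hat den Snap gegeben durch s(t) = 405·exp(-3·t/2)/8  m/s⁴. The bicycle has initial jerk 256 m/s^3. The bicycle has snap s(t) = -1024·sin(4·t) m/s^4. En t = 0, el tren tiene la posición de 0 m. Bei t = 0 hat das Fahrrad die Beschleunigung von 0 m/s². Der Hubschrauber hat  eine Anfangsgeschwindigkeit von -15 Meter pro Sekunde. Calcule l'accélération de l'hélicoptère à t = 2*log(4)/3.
En partant du snap s(t) = 405·exp(-3·t/2)/8, nous prenons 2 intégrales. En prenant ∫s(t)dt et en appliquant j(0) = -135/4, nous trouvons j(t) = -135·exp(-3·t/2)/4. La primitive du jerk, avec a(0) = 45/2, donne l'accélération: a(t) = 45·exp(-3·t/2)/2. Nous avons l'accélération a(t) = 45·exp(-3·t/2)/2. En substituant t = 2*log(4)/3: a(2*log(4)/3) = 45/8.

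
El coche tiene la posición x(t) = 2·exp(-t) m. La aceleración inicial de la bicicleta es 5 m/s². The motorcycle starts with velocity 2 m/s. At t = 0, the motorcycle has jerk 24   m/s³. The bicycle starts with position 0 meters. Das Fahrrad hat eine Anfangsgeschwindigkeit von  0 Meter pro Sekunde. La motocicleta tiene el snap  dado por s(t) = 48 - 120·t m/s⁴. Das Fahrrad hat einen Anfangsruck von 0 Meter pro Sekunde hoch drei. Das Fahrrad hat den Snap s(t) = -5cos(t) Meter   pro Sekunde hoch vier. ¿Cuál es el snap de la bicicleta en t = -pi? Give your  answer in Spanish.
De la ecuación del snap s(t) = -5·cos(t), sustituimos t = -pi para obtener s = 5.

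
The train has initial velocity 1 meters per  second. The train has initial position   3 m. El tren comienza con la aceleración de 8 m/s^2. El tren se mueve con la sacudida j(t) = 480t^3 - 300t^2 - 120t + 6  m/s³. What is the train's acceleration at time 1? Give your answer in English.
To solve this, we need to take 1 integral of our jerk equation j(t) = 480·t^3 - 300·t^2 - 120·t + 6. Taking ∫j(t)dt and applying a(0) = 8, we find a(t) = 120·t^4 - 100·t^3 - 60·t^2 + 6·t + 8. From the given acceleration equation a(t) = 120·t^4 - 100·t^3 - 60·t^2 + 6·t + 8, we substitute t = 1 to get a = -26.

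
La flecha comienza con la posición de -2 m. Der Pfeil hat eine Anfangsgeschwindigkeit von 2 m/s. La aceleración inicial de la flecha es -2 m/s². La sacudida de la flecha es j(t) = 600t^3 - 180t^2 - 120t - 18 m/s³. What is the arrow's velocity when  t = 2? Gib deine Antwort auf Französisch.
Pour résoudre ceci, nous devons prendre 2 intégrales de notre équation du jerk j(t) = 600·t^3 - 180·t^2 - 120·t - 18. En intégrant le jerk et en utilisant la condition initiale a(0) = -2, nous obtenons a(t) = 150·t^4 - 60·t^3 - 60·t^2 - 18·t - 2. L'intégrale de l'accélération est la vitesse. En utilisant v(0) = 2, nous obtenons v(t) = 30·t^5 - 15·t^4 - 20·t^3 - 9·t^2 - 2·t + 2. En utilisant v(t) = 30·t^5 - 15·t^4 - 20·t^3 - 9·t^2 - 2·t + 2 et en substituant t = 2, nous trouvons v = 522.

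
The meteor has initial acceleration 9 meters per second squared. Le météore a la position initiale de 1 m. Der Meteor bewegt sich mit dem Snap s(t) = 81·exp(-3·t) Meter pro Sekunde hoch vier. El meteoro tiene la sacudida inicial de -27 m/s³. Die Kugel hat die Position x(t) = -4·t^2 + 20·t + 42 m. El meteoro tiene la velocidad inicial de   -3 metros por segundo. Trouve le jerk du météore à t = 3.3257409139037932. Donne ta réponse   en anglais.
We need to integrate our snap equation s(t) = 81·exp(-3·t) 1 time. Integrating snap and using the initial condition j(0) = -27, we get j(t) = -27·exp(-3·t). We have jerk j(t) = -27·exp(-3·t). Substituting t = 3.3257409139037932: j(3.3257409139037932) = -0.00125403882577574.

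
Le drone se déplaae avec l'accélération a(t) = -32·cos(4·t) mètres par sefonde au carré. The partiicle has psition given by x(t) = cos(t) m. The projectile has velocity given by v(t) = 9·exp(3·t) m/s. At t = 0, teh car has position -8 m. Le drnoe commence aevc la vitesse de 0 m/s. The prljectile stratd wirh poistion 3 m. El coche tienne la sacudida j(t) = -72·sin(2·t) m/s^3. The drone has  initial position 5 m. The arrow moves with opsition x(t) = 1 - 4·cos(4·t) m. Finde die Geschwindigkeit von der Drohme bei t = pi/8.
Wir müssen unsere Gleichung für die Beschleunigung a(t) = -32·cos(4·t) 1-mal integrieren. Mit ∫a(t)dt und Anwendung von v(0) = 0, finden wir v(t) = -8·sin(4·t). Aus der Gleichung für die Geschwindigkeit v(t) = -8·sin(4·t), setzen wir t = pi/8 ein und erhalten v = -8.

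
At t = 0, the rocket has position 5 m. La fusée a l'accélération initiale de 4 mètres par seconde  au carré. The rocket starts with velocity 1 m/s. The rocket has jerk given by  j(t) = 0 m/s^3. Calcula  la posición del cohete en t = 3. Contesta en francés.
Nous devons intégrer notre équation du jerk j(t) = 0 3 fois. En prenant ∫j(t)dt et en appliquant a(0) = 4, nous trouvons a(t) = 4. En intégrant l'accélération et en utilisant la condition initiale v(0) = 1, nous obtenons v(t) = 4·t + 1. La primitive de la vitesse est la position. En utilisant x(0) = 5, nous obtenons x(t) = 2·t^2 + t + 5. En utilisant x(t) = 2·t^2 + t + 5 et en substituant t = 3, nous trouvons x = 26.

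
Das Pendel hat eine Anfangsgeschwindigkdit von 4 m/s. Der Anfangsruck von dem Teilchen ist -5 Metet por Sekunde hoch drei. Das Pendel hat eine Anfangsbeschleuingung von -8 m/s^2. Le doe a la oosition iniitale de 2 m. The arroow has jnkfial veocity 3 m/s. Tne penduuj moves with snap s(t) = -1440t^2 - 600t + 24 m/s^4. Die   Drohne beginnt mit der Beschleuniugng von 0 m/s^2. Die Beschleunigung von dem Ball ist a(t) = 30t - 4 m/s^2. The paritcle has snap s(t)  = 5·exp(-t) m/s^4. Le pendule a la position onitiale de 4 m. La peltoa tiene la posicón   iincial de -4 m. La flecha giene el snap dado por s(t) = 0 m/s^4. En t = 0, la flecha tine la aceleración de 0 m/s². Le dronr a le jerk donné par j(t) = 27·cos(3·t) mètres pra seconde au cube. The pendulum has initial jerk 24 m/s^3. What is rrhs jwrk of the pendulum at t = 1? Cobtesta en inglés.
Starting from snap s(t) = -1440·t^2 - 600·t + 24, we take 1 antiderivative. The integral of snap is jerk. Using j(0) = 24, we get j(t) = -480·t^3 - 300·t^2 + 24·t + 24. From the given jerk equation j(t) = -480·t^3 - 300·t^2 + 24·t + 24, we substitute t = 1 to get j = -732.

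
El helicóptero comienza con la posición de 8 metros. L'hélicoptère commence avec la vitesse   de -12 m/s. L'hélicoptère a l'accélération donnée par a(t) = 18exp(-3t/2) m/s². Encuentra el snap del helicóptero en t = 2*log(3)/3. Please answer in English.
We must differentiate our acceleration equation a(t) = 18·exp(-3·t/2) 2 times. The derivative of acceleration gives jerk: j(t) = -27·exp(-3·t/2). Differentiating jerk, we get snap: s(t) = 81·exp(-3·t/2)/2. Using s(t) = 81·exp(-3·t/2)/2 and substituting t = 2*log(3)/3, we find s = 27/2.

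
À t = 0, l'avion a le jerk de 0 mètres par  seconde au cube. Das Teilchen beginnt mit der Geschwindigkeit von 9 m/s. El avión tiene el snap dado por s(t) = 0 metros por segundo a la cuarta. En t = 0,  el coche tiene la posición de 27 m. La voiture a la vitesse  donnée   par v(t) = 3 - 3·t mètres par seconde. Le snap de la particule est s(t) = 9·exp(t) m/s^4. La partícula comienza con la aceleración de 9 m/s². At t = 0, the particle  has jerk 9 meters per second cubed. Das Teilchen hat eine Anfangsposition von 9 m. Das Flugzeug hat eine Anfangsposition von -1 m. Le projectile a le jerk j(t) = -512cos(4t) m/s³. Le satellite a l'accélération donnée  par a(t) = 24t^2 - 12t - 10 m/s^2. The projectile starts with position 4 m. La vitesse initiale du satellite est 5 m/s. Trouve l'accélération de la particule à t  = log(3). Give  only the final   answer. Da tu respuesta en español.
La aceleración en t = log(3) es a = 27.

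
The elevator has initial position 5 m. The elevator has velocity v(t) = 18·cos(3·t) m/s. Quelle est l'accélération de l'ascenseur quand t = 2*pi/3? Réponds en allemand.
Um dies zu lösen, müssen wir 1 Ableitung unserer Gleichung für die Geschwindigkeit v(t) = 18·cos(3·t) nehmen. Durch Ableiten von der Geschwindigkeit erhalten wir die Beschleunigung: a(t) = -54·sin(3·t). Wir haben die Beschleunigung a(t) = -54·sin(3·t). Durch Einsetzen von t = 2*pi/3: a(2*pi/3) = 0.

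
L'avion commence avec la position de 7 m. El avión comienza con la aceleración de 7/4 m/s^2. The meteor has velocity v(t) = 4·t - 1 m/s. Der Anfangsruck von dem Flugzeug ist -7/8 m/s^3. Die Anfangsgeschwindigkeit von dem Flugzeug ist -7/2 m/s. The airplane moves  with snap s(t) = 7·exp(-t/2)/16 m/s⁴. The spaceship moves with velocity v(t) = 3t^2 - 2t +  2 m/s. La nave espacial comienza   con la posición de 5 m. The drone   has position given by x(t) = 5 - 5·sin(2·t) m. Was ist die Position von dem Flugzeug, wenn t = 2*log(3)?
Wir müssen das Integral unserer Gleichung für den Snap s(t) = 7·exp(-t/2)/16 4-mal finden. Mit ∫s(t)dt und Anwendung von j(0) = -7/8, finden wir j(t) = -7·exp(-t/2)/8. Das Integral von dem Ruck ist die Beschleunigung. Mit a(0) = 7/4 erhalten wir a(t) = 7·exp(-t/2)/4. Mit ∫a(t)dt und Anwendung von v(0) = -7/2, finden wir v(t) = -7·exp(-t/2)/2. Mit ∫v(t)dt und Anwendung von x(0) = 7, finden wir x(t) = 7·exp(-t/2). Mit x(t) = 7·exp(-t/2) und Einsetzen von t = 2*log(3), finden wir x = 7/3.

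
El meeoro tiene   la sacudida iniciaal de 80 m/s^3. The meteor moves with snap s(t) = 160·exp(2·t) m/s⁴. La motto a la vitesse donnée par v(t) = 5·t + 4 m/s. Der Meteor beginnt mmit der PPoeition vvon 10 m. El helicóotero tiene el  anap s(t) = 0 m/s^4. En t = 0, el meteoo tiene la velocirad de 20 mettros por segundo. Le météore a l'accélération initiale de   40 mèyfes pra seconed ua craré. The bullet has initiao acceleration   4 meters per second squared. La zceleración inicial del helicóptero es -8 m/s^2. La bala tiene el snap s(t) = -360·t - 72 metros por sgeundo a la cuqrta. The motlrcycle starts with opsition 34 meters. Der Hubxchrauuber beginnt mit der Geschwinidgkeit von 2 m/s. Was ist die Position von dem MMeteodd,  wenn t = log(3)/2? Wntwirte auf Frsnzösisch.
En partant du snap s(t) = 160·exp(2·t), nous prenons 4 primitives. En prenant ∫s(t)dt et en appliquant j(0) = 80, nous trouvons j(t) = 80·exp(2·t). En intégrant le jerk et en utilisant la condition initiale a(0) = 40, nous obtenons a(t) = 40·exp(2·t). En prenant ∫a(t)dt et en appliquant v(0) = 20, nous trouvons v(t) = 20·exp(2·t). La primitive de la vitesse est la position. En utilisant x(0) = 10, nous obtenons x(t) = 10·exp(2·t). En utilisant x(t) = 10·exp(2·t) et en substituant t = log(3)/2, nous trouvons x = 30.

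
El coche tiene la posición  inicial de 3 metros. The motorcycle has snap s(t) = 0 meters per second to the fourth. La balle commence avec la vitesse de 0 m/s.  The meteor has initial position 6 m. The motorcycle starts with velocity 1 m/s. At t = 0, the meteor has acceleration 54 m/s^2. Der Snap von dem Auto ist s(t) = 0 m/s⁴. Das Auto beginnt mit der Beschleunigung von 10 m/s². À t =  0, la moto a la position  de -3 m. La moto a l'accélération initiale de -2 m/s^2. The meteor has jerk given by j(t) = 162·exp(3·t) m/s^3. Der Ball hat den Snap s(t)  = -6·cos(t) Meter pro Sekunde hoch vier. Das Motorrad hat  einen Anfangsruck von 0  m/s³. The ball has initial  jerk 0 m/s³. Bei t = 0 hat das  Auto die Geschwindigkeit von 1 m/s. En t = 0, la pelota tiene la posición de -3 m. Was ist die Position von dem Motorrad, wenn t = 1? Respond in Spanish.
Partiendo del snap s(t) = 0, tomamos 4 integrales. La integral del snap, con j(0) = 0, da la sacudida: j(t) = 0. La integral de la sacudida, con a(0) = -2, da la aceleración: a(t) = -2. La antiderivada de la aceleración, con v(0) = 1, da la velocidad: v(t) = 1 - 2·t. Tomando ∫v(t)dt y aplicando x(0) = -3, encontramos x(t) = -t^2 + t - 3. De la ecuación de la posición x(t) = -t^2 + t - 3, sustituimos t = 1 para obtener x = -3.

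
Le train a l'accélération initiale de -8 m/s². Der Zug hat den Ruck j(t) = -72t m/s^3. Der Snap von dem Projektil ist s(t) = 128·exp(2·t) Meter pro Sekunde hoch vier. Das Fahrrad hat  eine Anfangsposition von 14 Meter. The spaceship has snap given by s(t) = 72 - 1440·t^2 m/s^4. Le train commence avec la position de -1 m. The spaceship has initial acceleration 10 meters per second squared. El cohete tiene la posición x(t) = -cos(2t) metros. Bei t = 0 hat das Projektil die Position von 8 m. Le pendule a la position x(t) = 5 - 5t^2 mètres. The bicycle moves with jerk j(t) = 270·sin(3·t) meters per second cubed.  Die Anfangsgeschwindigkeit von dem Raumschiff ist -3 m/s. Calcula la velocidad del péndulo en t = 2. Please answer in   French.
Pour résoudre ceci, nous devons prendre 1 dérivée de notre équation de la position x(t) = 5 - 5·t^2. La dérivée de la position donne la vitesse: v(t) = -10·t. De l'équation de la vitesse v(t) = -10·t, nous substituons t = 2 pour obtenir v = -20.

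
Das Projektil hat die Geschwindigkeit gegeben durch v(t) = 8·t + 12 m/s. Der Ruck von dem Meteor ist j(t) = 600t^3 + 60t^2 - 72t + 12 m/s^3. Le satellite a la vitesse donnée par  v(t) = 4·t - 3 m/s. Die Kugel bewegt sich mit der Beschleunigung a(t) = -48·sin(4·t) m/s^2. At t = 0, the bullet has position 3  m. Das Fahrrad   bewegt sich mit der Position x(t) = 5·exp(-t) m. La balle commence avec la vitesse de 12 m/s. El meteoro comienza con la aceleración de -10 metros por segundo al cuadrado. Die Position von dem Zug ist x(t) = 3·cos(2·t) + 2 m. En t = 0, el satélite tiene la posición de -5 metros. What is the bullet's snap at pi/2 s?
To solve this, we need to take 2 derivatives of our acceleration equation a(t) = -48·sin(4·t). Differentiating acceleration, we get jerk: j(t) = -192·cos(4·t). Taking d/dt of j(t), we find s(t) = 768·sin(4·t). Using s(t) = 768·sin(4·t) and substituting t = pi/2, we find s = 0.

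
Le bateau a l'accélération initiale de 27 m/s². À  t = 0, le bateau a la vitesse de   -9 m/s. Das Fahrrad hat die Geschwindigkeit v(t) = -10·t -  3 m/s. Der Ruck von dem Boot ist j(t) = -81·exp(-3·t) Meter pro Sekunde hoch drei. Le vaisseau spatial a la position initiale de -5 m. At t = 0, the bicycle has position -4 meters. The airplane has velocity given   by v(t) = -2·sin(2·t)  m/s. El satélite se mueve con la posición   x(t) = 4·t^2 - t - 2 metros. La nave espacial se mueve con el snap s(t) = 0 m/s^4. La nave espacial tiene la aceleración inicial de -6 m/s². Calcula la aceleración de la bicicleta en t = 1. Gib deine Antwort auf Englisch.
Starting from velocity v(t) = -10·t - 3, we take 1 derivative. Differentiating velocity, we get acceleration: a(t) = -10. We have acceleration a(t) = -10. Substituting t = 1: a(1) = -10.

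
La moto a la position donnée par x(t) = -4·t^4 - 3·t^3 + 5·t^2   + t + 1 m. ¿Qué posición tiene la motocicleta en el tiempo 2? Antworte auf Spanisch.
Usando x(t) = -4·t^4 - 3·t^3 + 5·t^2 + t + 1 y sustituyendo t = 2, encontramos x = -65.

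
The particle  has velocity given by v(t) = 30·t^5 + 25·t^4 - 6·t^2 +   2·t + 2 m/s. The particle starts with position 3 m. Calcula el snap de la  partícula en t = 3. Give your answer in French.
Pour résoudre ceci, nous devons prendre 3 dérivées de notre équation de la vitesse v(t) = 30·t^5 + 25·t^4 - 6·t^2 + 2·t + 2. En dérivant la vitesse, nous obtenons l'accélération: a(t) = 150·t^4 + 100·t^3 - 12·t + 2. La dérivée de l'accélération donne le jerk: j(t) = 600·t^3 + 300·t^2 - 12. La dérivée du jerk donne le snap: s(t) = 1800·t^2 + 600·t. Nous avons le snap s(t) = 1800·t^2 + 600·t. En substituant t = 3: s(3) = 18000.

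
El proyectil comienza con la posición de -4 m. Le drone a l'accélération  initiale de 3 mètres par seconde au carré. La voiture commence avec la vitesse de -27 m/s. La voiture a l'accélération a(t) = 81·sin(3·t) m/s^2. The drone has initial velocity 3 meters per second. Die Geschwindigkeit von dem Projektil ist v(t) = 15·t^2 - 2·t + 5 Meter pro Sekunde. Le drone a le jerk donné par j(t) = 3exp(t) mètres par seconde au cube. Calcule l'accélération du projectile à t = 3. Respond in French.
En partant de la vitesse v(t) = 15·t^2 - 2·t + 5, nous prenons 1 dérivée. En dérivant la vitesse, nous obtenons l'accélération: a(t) = 30·t - 2. En utilisant a(t) = 30·t - 2 et en substituant t = 3, nous trouvons a = 88.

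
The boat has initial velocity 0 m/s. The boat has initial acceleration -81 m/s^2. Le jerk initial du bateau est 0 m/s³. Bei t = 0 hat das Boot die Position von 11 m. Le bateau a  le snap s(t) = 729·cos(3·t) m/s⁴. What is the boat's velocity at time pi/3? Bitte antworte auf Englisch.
We must find the antiderivative of our snap equation s(t) = 729·cos(3·t) 3 times. Finding the antiderivative of s(t) and using j(0) = 0: j(t) = 243·sin(3·t). The integral of jerk, with a(0) = -81, gives acceleration: a(t) = -81·cos(3·t). Integrating acceleration and using the initial condition v(0) = 0, we get v(t) = -27·sin(3·t). We have velocity v(t) = -27·sin(3·t). Substituting t = pi/3: v(pi/3) = 0.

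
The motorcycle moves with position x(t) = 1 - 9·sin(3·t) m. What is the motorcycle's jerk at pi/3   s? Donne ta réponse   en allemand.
Ausgehend von der Position x(t) = 1 - 9·sin(3·t), nehmen wir 3 Ableitungen. Durch Ableiten von der Position erhalten wir die Geschwindigkeit: v(t) = -27·cos(3·t). Mit d/dt von v(t) finden wir a(t) = 81·sin(3·t). Die Ableitung von der Beschleunigung ergibt den Ruck: j(t) = 243·cos(3·t). Mit j(t) = 243·cos(3·t) und Einsetzen von t = pi/3, finden wir j = -243.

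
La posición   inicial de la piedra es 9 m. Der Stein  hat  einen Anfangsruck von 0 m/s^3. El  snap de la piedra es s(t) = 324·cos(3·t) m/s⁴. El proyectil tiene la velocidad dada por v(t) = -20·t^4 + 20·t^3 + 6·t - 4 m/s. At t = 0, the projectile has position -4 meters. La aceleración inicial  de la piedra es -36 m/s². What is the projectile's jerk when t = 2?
We must differentiate our velocity equation v(t) = -20·t^4 + 20·t^3 + 6·t - 4 2 times. Differentiating velocity, we get acceleration: a(t) = -80·t^3 + 60·t^2 + 6. Differentiating acceleration, we get jerk: j(t) = -240·t^2 + 120·t. We have jerk j(t) = -240·t^2 + 120·t. Substituting t = 2: j(2) = -720.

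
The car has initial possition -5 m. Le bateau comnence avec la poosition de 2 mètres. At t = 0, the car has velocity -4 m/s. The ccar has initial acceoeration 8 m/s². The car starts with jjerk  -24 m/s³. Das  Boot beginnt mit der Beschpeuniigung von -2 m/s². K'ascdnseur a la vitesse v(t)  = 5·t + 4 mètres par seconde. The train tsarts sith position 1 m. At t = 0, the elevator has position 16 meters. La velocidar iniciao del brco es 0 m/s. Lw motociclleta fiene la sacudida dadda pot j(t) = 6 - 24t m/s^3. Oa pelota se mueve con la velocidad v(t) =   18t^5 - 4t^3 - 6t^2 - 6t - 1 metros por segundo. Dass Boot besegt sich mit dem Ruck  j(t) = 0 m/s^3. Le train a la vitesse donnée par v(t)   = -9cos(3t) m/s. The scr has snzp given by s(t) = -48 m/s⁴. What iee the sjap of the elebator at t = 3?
To solve this, we need to take 3 derivatives of our velocity equation v(t) = 5·t + 4. The derivative of velocity gives acceleration: a(t) = 5. Differentiating acceleration, we get jerk: j(t) = 0. The derivative of jerk gives snap: s(t) = 0. From the given snap equation s(t) = 0, we substitute t = 3 to get s = 0.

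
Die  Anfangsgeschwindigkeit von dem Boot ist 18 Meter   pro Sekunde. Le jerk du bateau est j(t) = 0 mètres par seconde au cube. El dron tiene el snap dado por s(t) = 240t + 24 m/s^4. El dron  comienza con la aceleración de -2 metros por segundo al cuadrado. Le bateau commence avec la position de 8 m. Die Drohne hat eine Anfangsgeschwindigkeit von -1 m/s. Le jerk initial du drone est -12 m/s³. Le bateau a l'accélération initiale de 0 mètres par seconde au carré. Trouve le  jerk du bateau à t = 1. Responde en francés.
De l'équation du jerk j(t) = 0, nous substituons t = 1 pour obtenir j = 0.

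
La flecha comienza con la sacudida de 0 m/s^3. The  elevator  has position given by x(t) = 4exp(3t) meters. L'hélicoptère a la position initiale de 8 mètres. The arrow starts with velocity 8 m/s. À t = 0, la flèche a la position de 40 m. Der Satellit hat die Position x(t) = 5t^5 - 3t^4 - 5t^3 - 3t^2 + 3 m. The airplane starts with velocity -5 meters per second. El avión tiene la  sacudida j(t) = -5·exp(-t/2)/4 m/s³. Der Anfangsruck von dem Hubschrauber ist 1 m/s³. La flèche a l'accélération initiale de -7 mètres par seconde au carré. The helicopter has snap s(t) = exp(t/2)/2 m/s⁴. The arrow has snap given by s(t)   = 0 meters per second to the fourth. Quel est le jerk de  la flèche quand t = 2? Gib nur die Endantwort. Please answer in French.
j(2) = 0.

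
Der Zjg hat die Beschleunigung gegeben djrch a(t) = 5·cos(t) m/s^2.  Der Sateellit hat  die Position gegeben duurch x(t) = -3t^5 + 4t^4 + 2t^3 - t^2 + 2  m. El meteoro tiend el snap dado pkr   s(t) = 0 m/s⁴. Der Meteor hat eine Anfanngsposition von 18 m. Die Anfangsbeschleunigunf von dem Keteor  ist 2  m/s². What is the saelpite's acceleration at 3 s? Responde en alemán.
Wir müssen unsere Gleichung für die Position x(t) = -3·t^5 + 4·t^4 + 2·t^3 - t^2 + 2 2-mal ableiten. Die Ableitung von der Position ergibt die Geschwindigkeit: v(t) = -15·t^4 + 16·t^3 + 6·t^2 - 2·t. Die Ableitung von der Geschwindigkeit ergibt die Beschleunigung: a(t) = -60·t^3 + 48·t^2 + 12·t - 2. Aus der Gleichung für die Beschleunigung a(t) = -60·t^3 + 48·t^2 + 12·t - 2, setzen wir t = 3 ein und erhalten a = -1154.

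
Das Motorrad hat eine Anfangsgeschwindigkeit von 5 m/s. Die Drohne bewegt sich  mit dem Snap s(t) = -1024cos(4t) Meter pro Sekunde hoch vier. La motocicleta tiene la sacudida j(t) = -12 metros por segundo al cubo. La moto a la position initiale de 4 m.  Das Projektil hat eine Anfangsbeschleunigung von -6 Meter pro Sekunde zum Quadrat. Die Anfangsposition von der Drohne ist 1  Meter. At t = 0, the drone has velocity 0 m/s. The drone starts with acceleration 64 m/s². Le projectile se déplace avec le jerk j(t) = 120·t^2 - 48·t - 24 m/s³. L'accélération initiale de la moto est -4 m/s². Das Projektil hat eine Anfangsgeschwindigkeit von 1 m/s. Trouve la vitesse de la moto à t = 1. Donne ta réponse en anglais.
To find the answer, we compute 2 antiderivatives of j(t) = -12. Taking ∫j(t)dt and applying a(0) = -4, we find a(t) = -12·t - 4. Integrating acceleration and using the initial condition v(0) = 5, we get v(t) = -6·t^2 - 4·t + 5. Using v(t) = -6·t^2 - 4·t + 5 and substituting t = 1, we find v = -5.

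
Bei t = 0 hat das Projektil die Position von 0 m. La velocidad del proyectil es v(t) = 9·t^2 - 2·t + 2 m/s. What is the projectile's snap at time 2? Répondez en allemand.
Ausgehend von der Geschwindigkeit v(t) = 9·t^2 - 2·t + 2, nehmen wir 3 Ableitungen. Durch Ableiten von der Geschwindigkeit erhalten wir die Beschleunigung: a(t) = 18·t - 2. Die Ableitung von der Beschleunigung ergibt den Ruck: j(t) = 18. Durch Ableiten von dem Ruck erhalten wir den Snap: s(t) = 0. Mit s(t) = 0 und Einsetzen von t = 2, finden wir s = 0.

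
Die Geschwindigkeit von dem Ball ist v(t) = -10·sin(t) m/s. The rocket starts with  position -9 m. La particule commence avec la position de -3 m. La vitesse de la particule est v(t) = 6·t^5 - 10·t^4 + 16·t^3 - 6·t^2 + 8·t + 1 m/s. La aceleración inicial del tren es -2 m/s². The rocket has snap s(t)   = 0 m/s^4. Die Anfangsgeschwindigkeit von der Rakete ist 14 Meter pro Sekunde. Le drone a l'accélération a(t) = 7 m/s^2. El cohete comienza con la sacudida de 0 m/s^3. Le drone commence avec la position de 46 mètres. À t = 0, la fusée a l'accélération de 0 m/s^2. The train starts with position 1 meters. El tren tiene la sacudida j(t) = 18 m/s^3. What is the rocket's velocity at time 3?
To find the answer, we compute 3 antiderivatives of s(t) = 0. Taking ∫s(t)dt and applying j(0) = 0, we find j(t) = 0. Integrating jerk and using the initial condition a(0) = 0, we get a(t) = 0. The antiderivative of acceleration is velocity. Using v(0) = 14, we get v(t) = 14. From the given velocity equation v(t) = 14, we substitute t = 3 to get v = 14.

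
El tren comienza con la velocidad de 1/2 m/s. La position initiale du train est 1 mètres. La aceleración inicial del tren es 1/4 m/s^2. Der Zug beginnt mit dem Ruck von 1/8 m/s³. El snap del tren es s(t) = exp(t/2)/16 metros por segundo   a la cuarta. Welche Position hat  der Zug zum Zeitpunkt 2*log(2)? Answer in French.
Pour résoudre ceci, nous devons prendre 4 primitives de notre équation du snap s(t) = exp(t/2)/16. La primitive du snap, avec j(0) = 1/8, donne le jerk: j(t) = exp(t/2)/8. En intégrant le jerk et en utilisant la condition initiale a(0) = 1/4, nous obtenons a(t) = exp(t/2)/4. L'intégrale de l'accélération est la vitesse. En utilisant v(0) = 1/2, nous obtenons v(t) = exp(t/2)/2. En intégrant la vitesse et en utilisant la condition initiale x(0) = 1, nous obtenons x(t) = exp(t/2). Nous avons la position x(t) = exp(t/2). En substituant t = 2*log(2): x(2*log(2)) = 2.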